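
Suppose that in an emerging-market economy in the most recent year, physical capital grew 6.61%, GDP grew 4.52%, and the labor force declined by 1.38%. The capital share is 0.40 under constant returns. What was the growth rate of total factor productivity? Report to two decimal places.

Labor's share = 1 − 0.4 = 0.6.
Physical capital: 0.4 × 6.61 = 2.644 pp.
The labor force: 0.6 × (-1.38) = -0.828 pp.
TFP growth = 4.52 − 1.816 = 2.704%.

Total factor productivity growth was 2.70%.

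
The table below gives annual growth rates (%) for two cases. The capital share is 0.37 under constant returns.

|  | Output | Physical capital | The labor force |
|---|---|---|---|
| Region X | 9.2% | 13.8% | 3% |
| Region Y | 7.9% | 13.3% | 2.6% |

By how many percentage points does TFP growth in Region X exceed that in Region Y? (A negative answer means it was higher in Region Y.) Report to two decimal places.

0.86 percentage points

Labor's share = 1 − 0.37 = 0.63.
Region X: TFP = 9.2 − 5.106 − 1.89 = 2.204%.
Region Y: TFP = 7.9 − 4.921 − 1.638 = 1.341%.
Difference = 2.204 − (1.341) = 0.863 pp.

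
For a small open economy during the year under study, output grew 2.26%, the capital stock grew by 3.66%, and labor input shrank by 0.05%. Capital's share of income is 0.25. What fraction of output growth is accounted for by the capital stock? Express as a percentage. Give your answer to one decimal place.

The capital stock accounted for 40.5% of growth.

The capital stock contributed 0.25 × 3.66 = 0.915 pp.
Share of growth = 0.915 / 2.26 × 100 = 40.487%.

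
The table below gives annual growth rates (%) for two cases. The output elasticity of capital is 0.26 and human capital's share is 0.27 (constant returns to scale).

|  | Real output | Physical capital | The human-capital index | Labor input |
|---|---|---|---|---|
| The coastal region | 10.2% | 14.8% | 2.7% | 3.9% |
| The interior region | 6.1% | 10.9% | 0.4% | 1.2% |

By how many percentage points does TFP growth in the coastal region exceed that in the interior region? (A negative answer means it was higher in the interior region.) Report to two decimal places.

1.20 percentage points

Labor's share = 1 − 0.26 − 0.27 = 0.47.
The coastal region: TFP = 10.2 − 3.848 − 0.729 − 1.833 = 3.79%.
The interior region: TFP = 6.1 − 2.834 − 0.108 − 0.564 = 2.594%.
Difference = 3.79 − (2.594) = 1.196 pp.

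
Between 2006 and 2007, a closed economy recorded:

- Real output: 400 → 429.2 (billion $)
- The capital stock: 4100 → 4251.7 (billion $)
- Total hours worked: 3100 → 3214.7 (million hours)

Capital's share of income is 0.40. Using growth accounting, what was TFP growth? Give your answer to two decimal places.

3.60%

Real output growth = (429.2 − 400) / 400 = 7.3%.
The capital stock growth = (4251.7 − 4100) / 4100 = 3.7%.
Total hours worked growth = (3214.7 − 3100) / 3100 = 3.7%.
Labor's share = 1 − 0.4 = 0.6.
The capital stock: 0.4 × 3.7 = 1.48 pp.
Total hours worked: 0.6 × 3.7 = 2.22 pp.
TFP growth = 7.3 − 3.7 = 3.6%.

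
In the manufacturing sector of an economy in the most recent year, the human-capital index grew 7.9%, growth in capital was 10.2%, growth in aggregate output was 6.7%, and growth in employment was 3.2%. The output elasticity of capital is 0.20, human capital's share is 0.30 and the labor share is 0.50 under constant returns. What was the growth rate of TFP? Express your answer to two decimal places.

TFP growth was 0.69%.

Labor's share = 1 − 0.2 − 0.3 = 0.5.
Capital: 0.2 × 10.2 = 2.04 pp.
The human-capital index: 0.3 × 7.9 = 2.37 pp.
Employment: 0.5 × 3.2 = 1.6 pp.
TFP growth = 6.7 − 6.01 = 0.69%.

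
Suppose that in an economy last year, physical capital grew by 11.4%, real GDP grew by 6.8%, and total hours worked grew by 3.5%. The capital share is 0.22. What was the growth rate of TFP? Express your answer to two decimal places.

TFP growth was 1.56%.

Labor's share = 1 − 0.22 = 0.78.
Physical capital: 0.22 × 11.4 = 2.508 pp.
Total hours worked: 0.78 × 3.5 = 2.73 pp.
TFP growth = 6.8 − 5.238 = 1.562%.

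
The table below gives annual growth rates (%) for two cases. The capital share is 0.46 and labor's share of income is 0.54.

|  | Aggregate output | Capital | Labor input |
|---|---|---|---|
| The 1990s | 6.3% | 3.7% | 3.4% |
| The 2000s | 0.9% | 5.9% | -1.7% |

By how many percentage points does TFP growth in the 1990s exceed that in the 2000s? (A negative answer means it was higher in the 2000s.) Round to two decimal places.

Labor's share = 1 − 0.46 = 0.54.
The 1990s: TFP = 6.3 − 1.702 − 1.836 = 2.762%.
The 2000s: TFP = 0.9 − 2.714 + 0.918 = -0.896%.
Difference = 2.762 − (-0.896) = 3.658 pp.

3.66 percentage points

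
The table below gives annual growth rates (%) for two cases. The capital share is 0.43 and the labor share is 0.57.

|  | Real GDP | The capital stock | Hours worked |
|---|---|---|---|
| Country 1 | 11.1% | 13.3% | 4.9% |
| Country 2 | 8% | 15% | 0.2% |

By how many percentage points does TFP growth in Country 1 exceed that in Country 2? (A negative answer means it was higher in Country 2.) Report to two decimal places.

1.15 percentage points

Labor's share = 1 − 0.43 = 0.57.
Country 1: TFP = 11.1 − 5.719 − 2.793 = 2.588%.
Country 2: TFP = 8 − 6.45 − 0.114 = 1.436%.
Difference = 2.588 − (1.436) = 1.152 pp.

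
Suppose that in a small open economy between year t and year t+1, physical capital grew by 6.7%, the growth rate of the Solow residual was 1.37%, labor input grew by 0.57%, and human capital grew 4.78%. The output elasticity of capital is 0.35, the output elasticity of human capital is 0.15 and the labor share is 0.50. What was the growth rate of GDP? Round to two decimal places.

Labor's share = 1 − 0.35 − 0.15 = 0.5.
Physical capital: 0.35 × 6.7 = 2.345 pp.
Human capital: 0.15 × 4.78 = 0.717 pp.
Labor input: 0.5 × 0.57 = 0.285 pp.
Output growth = 1.37 + 3.347 = 4.717%.

GDP growth was 4.72%.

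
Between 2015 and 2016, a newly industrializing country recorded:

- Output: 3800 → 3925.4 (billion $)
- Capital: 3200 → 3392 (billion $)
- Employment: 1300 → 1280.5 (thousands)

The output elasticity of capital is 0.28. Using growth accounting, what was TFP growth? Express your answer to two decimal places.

TFP grew 2.70%.

Output growth = (3925.4 − 3800) / 3800 = 3.3%.
Capital growth = (3392 − 3200) / 3200 = 6%.
Employment growth = (1280.5 − 1300) / 1300 = -1.5%.
Labor's share = 1 − 0.28 = 0.72.
Capital: 0.28 × 6 = 1.68 pp.
Employment: 0.72 × (-1.5) = -1.08 pp.
TFP growth = 3.3 − 0.6 = 2.7%.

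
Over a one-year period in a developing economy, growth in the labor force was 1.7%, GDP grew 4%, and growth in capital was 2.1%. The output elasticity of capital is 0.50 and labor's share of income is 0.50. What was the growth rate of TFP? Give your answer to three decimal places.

Labor's share = 1 − 0.5 = 0.5.
Capital: 0.5 × 2.1 = 1.05 pp.
The labor force: 0.5 × 1.7 = 0.85 pp.
TFP growth = 4 − 1.9 = 2.1%.

2.100%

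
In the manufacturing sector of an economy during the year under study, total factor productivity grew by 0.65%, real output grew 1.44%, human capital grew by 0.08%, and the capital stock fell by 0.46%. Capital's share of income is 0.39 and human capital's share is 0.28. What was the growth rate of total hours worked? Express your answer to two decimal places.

Labor's share = 1 − 0.39 − 0.28 = 0.33.
gY = gA + 0.39×(-0.46) + 0.28×0.08 + 0.33×g.
0.33×g = 1.44 − 0.65 + 0.157 = 0.947.
g = 0.947 / 0.33 = 2.8697%.

2.87%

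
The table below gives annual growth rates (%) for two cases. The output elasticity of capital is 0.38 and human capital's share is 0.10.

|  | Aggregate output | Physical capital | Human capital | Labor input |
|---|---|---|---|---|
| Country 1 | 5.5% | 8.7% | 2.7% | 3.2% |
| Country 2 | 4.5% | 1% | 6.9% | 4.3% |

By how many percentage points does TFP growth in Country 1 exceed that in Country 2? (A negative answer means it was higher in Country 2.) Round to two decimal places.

-0.93 percentage points

Labor's share = 1 − 0.38 − 0.1 = 0.52.
Country 1: TFP = 5.5 − 3.306 − 0.27 − 1.664 = 0.26%.
Country 2: TFP = 4.5 − 0.38 − 0.69 − 2.236 = 1.194%.
Difference = 0.26 − (1.194) = -0.934 pp.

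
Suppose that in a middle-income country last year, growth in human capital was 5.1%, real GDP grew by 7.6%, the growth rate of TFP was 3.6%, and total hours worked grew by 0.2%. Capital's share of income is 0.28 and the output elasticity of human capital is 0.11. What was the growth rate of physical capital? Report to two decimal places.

Physical capital grew 11.85%.

Labor's share = 1 − 0.28 − 0.11 = 0.61.
gY = gA + 0.11×5.1 + 0.61×0.2 + 0.28×g.
0.28×g = 7.6 − 3.6 − 0.683 = 3.317.
g = 3.317 / 0.28 = 11.8464%.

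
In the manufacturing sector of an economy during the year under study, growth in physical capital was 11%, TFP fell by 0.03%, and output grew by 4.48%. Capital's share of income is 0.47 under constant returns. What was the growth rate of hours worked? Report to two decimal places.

-1.25%

Labor's share = 1 − 0.47 = 0.53.
gY = gA + 0.47×11 + 0.53×g.
0.53×g = 4.48 + 0.03 − 5.17 = -0.66.
g = -0.66 / 0.53 = -1.2453%.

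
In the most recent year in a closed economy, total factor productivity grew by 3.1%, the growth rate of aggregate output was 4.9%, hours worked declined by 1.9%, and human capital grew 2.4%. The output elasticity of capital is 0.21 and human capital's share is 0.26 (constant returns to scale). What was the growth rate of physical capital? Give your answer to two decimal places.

Labor's share = 1 − 0.21 − 0.26 = 0.53.
gY = gA + 0.26×2.4 + 0.53×(-1.9) + 0.21×g.
0.21×g = 4.9 − 3.1 + 0.383 = 2.183.
g = 2.183 / 0.21 = 10.3952%.

10.40%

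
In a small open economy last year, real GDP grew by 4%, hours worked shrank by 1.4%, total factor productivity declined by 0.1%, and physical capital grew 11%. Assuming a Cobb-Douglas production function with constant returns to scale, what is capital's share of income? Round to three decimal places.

gY = gA + α·gK + (1−α)·gL, so gY − gA − gL = α(gK − gL).
4 + 0.1 + 1.4 = α × (11 − (-1.4)).
5.5 = 12.4 α, so α = 0.44355.

Capital's share of income is 0.444.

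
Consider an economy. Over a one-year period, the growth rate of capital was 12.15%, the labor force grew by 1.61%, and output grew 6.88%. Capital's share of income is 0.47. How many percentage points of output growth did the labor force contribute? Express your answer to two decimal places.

0.85

Labor's share = 1 − 0.47 = 0.53.
Contribution = share × growth = 0.53 × 1.61 = 0.8533 pp.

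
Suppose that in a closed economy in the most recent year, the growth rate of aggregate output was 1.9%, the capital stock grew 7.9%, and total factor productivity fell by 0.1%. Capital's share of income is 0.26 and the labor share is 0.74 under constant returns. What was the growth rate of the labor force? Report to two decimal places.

Labor's share = 1 − 0.26 = 0.74.
gY = gA + 0.26×7.9 + 0.74×g.
0.74×g = 1.9 + 0.1 − 2.054 = -0.054.
g = -0.054 / 0.74 = -0.073%.

-0.07%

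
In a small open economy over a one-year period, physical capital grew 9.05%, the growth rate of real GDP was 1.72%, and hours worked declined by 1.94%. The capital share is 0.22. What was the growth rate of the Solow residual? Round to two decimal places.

Labor's share = 1 − 0.22 = 0.78.
Physical capital: 0.22 × 9.05 = 1.991 pp.
Hours worked: 0.78 × (-1.94) = -1.5132 pp.
TFP growth = 1.72 − 0.4778 = 1.2422%.

The Solow residual grew 1.24%.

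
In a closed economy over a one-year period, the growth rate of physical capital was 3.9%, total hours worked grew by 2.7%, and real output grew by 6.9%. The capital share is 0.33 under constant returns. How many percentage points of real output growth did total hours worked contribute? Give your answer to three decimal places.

Labor's share = 1 − 0.33 = 0.67.
Contribution = share × growth = 0.67 × 2.7 = 1.809 pp.

1.809 percentage points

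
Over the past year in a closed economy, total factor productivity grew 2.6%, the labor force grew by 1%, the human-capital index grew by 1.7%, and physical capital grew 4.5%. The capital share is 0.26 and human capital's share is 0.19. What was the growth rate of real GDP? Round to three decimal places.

Real GDP grew 4.643%.

Labor's share = 1 − 0.26 − 0.19 = 0.55.
Physical capital: 0.26 × 4.5 = 1.17 pp.
The human-capital index: 0.19 × 1.7 = 0.323 pp.
The labor force: 0.55 × 1 = 0.55 pp.
Output growth = 2.6 + 2.043 = 4.643%.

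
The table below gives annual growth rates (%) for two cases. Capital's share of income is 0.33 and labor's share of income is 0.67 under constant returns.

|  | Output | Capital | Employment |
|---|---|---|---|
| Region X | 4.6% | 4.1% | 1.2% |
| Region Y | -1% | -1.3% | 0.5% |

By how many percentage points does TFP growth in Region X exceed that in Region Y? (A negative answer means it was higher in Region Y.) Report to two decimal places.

3.35 percentage points

Labor's share = 1 − 0.33 = 0.67.
Region X: TFP = 4.6 − 1.353 − 0.804 = 2.443%.
Region Y: TFP = -1 + 0.429 − 0.335 = -0.906%.
Difference = 2.443 − (-0.906) = 3.349 pp.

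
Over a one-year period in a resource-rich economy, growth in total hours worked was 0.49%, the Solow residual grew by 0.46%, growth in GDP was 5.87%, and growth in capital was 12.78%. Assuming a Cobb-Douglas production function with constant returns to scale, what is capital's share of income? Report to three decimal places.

gY = gA + α·gK + (1−α)·gL, so gY − gA − gL = α(gK − gL).
5.87 − 0.46 − 0.49 = α × (12.78 − 0.49).
4.92 = 12.29 α, so α = 0.40033.

0.400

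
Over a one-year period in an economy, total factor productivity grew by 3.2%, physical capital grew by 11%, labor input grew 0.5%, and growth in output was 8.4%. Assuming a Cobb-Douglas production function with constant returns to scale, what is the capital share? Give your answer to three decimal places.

gY = gA + α·gK + (1−α)·gL, so gY − gA − gL = α(gK − gL).
8.4 − 3.2 − 0.5 = α × (11 − 0.5).
4.7 = 10.5 α, so α = 0.44762.

α = 0.448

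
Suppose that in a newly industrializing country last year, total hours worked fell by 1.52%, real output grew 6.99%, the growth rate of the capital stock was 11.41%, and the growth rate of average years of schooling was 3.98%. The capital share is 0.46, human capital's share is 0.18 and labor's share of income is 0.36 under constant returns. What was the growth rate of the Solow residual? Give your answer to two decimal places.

1.57%

Labor's share = 1 − 0.46 − 0.18 = 0.36.
The capital stock: 0.46 × 11.41 = 5.2486 pp.
Average years of schooling: 0.18 × 3.98 = 0.7164 pp.
Total hours worked: 0.36 × (-1.52) = -0.5472 pp.
TFP growth = 6.99 − 5.4178 = 1.5722%.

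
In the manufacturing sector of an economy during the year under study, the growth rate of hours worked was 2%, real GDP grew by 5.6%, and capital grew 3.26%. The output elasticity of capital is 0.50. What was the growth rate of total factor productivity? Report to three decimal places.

2.970%

Labor's share = 1 − 0.5 = 0.5.
Capital: 0.5 × 3.26 = 1.63 pp.
Hours worked: 0.5 × 2 = 1 pp.
TFP growth = 5.6 − 2.63 = 2.97%.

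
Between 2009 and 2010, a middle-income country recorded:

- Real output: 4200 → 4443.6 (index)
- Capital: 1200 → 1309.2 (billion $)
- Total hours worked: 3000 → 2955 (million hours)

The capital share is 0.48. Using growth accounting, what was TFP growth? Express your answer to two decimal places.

TFP grew 2.21%.

Real output growth = (4443.6 − 4200) / 4200 = 5.8%.
Capital growth = (1309.2 − 1200) / 1200 = 9.1%.
Total hours worked growth = (2955 − 3000) / 3000 = -1.5%.
Labor's share = 1 − 0.48 = 0.52.
Capital: 0.48 × 9.1 = 4.368 pp.
Total hours worked: 0.52 × (-1.5) = -0.78 pp.
TFP growth = 5.8 − 3.588 = 2.212%.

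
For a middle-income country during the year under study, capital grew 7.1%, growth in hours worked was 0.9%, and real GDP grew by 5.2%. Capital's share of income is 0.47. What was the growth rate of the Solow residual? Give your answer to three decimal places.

Labor's share = 1 − 0.47 = 0.53.
Capital: 0.47 × 7.1 = 3.337 pp.
Hours worked: 0.53 × 0.9 = 0.477 pp.
TFP growth = 5.2 − 3.814 = 1.386%.

1.386%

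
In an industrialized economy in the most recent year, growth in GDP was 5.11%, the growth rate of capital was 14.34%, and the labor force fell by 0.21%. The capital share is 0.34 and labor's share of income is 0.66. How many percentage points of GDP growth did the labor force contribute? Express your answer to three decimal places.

Labor's share = 1 − 0.34 = 0.66.
Contribution = share × growth = 0.66 × (-0.21) = -0.1386 pp.

-0.139 pp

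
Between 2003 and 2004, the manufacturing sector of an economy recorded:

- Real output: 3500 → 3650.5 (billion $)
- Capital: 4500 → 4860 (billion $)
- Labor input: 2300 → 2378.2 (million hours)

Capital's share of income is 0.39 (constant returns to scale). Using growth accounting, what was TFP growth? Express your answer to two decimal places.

Real output growth = (3650.5 − 3500) / 3500 = 4.3%.
Capital growth = (4860 − 4500) / 4500 = 8%.
Labor input growth = (2378.2 − 2300) / 2300 = 3.4%.
Labor's share = 1 − 0.39 = 0.61.
Capital: 0.39 × 8 = 3.12 pp.
Labor input: 0.61 × 3.4 = 2.074 pp.
TFP growth = 4.3 − 5.194 = -0.894%.

-0.89%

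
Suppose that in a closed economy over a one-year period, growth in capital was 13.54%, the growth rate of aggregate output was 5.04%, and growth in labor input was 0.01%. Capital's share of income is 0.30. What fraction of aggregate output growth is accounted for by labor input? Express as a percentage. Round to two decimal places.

0.14%

Labor's share = 1 − 0.3 = 0.7.
Labor input contributed 0.7 × 0.01 = 0.007 pp.
Share of growth = 0.007 / 5.04 × 100 = 0.1389%.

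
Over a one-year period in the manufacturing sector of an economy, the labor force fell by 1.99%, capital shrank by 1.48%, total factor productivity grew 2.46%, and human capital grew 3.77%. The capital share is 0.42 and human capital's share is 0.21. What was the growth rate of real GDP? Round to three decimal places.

Labor's share = 1 − 0.42 − 0.21 = 0.37.
Capital: 0.42 × (-1.48) = -0.6216 pp.
Human capital: 0.21 × 3.77 = 0.7917 pp.
The labor force: 0.37 × (-1.99) = -0.7363 pp.
Output growth = 2.46 + (-0.5662) = 1.8938%.

1.894%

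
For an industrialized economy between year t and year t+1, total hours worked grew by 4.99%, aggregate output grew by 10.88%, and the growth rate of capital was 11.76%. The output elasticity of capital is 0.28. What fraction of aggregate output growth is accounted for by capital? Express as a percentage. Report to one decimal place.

Capital accounted for 30.3% of growth.

Capital contributed 0.28 × 11.76 = 3.2928 pp.
Share of growth = 3.2928 / 10.88 × 100 = 30.265%.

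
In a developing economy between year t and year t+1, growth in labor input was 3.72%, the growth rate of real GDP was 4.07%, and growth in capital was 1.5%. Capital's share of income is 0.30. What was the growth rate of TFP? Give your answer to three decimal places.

TFP grew 1.016%.

Labor's share = 1 − 0.3 = 0.7.
Capital: 0.3 × 1.5 = 0.45 pp.
Labor input: 0.7 × 3.72 = 2.604 pp.
TFP growth = 4.07 − 3.054 = 1.016%.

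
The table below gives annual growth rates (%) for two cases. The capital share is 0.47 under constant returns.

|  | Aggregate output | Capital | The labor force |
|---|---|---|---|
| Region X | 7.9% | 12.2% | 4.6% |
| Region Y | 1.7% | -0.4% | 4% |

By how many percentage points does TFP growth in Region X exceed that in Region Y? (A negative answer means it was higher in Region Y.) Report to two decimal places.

-0.04 percentage points

Labor's share = 1 − 0.47 = 0.53.
Region X: TFP = 7.9 − 5.734 − 2.438 = -0.272%.
Region Y: TFP = 1.7 + 0.188 − 2.12 = -0.232%.
Difference = -0.272 − (-0.232) = -0.04 pp.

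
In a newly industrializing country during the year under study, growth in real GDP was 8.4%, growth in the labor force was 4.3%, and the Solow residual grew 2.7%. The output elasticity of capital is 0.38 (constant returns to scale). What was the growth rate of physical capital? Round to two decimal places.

Physical capital growth was 7.98%.

Labor's share = 1 − 0.38 = 0.62.
gY = gA + 0.62×4.3 + 0.38×g.
0.38×g = 8.4 − 2.7 − 2.666 = 3.034.
g = 3.034 / 0.38 = 7.9842%.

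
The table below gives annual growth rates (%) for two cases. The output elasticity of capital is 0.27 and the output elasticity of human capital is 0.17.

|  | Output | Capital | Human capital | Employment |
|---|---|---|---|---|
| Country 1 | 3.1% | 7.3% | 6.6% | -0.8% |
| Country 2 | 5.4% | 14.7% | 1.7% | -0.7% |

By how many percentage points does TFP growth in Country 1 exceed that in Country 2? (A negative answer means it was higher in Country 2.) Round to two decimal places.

-1.08 percentage points

Labor's share = 1 − 0.27 − 0.17 = 0.56.
Country 1: TFP = 3.1 − 1.971 − 1.122 + 0.448 = 0.455%.
Country 2: TFP = 5.4 − 3.969 − 0.289 + 0.392 = 1.534%.
Difference = 0.455 − (1.534) = -1.079 pp.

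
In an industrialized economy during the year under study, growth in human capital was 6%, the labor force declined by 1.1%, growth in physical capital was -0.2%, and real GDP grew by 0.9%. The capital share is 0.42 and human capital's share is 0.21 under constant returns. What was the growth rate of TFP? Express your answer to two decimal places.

Labor's share = 1 − 0.42 − 0.21 = 0.37.
Physical capital: 0.42 × (-0.2) = -0.084 pp.
Human capital: 0.21 × 6 = 1.26 pp.
The labor force: 0.37 × (-1.1) = -0.407 pp.
TFP growth = 0.9 − 0.769 = 0.131%.

TFP growth was 0.13%.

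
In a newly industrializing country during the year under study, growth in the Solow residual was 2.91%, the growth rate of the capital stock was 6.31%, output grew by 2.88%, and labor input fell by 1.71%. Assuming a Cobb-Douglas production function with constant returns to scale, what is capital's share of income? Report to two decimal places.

gY = gA + α·gK + (1−α)·gL, so gY − gA − gL = α(gK − gL).
2.88 − 2.91 + 1.71 = α × (6.31 − (-1.71)).
1.68 = 8.02 α, so α = 0.2095.

Capital's share of income is 0.21.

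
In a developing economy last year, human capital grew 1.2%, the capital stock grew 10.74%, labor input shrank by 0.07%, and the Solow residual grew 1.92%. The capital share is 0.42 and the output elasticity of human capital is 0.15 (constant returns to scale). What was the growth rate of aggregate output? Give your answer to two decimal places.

6.58%

Labor's share = 1 − 0.42 − 0.15 = 0.43.
The capital stock: 0.42 × 10.74 = 4.5108 pp.
Human capital: 0.15 × 1.2 = 0.18 pp.
Labor input: 0.43 × (-0.07) = -0.0301 pp.
Output growth = 1.92 + 4.6607 = 6.5807%.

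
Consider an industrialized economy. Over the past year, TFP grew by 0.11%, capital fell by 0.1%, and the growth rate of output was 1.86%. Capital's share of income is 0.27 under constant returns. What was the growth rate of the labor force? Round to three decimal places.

The labor force growth was 2.434%.

Labor's share = 1 − 0.27 = 0.73.
gY = gA + 0.27×(-0.1) + 0.73×g.
0.73×g = 1.86 − 0.11 + 0.027 = 1.777.
g = 1.777 / 0.73 = 2.43425%.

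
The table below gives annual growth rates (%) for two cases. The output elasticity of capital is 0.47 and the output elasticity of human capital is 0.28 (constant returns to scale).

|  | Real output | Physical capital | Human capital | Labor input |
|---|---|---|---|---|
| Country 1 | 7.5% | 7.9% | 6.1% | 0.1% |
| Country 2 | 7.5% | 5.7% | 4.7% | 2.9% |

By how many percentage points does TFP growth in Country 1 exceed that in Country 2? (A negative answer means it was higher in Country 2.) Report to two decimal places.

-0.73 percentage points

Labor's share = 1 − 0.47 − 0.28 = 0.25.
Country 1: TFP = 7.5 − 3.713 − 1.708 − 0.025 = 2.054%.
Country 2: TFP = 7.5 − 2.679 − 1.316 − 0.725 = 2.78%.
Difference = 2.054 − (2.78) = -0.726 pp.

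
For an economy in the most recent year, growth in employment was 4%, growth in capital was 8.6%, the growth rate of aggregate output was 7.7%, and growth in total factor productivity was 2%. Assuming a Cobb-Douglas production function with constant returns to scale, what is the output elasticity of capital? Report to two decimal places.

gY = gA + α·gK + (1−α)·gL, so gY − gA − gL = α(gK − gL).
7.7 − 2 − 4 = α × (8.6 − 4).
1.7 = 4.6 α, so α = 0.3696.

The output elasticity of capital is 0.37.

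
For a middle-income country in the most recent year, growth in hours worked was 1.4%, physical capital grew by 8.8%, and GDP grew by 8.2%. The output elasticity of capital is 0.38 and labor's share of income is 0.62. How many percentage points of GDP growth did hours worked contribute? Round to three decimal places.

Labor's share = 1 − 0.38 = 0.62.
Contribution = share × growth = 0.62 × 1.4 = 0.868 pp.

0.868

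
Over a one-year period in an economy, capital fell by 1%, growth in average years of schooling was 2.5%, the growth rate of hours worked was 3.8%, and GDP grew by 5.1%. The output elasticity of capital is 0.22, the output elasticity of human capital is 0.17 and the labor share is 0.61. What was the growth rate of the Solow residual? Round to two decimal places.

2.58%

Labor's share = 1 − 0.22 − 0.17 = 0.61.
Capital: 0.22 × (-1) = -0.22 pp.
Average years of schooling: 0.17 × 2.5 = 0.425 pp.
Hours worked: 0.61 × 3.8 = 2.318 pp.
TFP growth = 5.1 − 2.523 = 2.577%.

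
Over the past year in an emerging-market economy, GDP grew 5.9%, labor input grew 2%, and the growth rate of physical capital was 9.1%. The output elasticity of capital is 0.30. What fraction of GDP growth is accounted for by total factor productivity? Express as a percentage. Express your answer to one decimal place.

Total factor productivity accounted for 30.0% of growth.

Labor's share = 1 − 0.3 = 0.7.
Physical capital: 0.3 × 9.1 = 2.73 pp.
Labor input: 0.7 × 2 = 1.4 pp.
TFP growth = 5.9 − 4.13 = 1.77%.
TFP share of growth = 1.77 / 5.9 × 100 = 30%.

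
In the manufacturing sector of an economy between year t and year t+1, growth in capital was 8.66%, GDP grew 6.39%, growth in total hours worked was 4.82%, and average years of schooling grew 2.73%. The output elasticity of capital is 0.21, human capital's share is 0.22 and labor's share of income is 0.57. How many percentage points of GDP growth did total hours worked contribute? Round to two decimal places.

2.75

Labor's share = 1 − 0.21 − 0.22 = 0.57.
Contribution = share × growth = 0.57 × 4.82 = 2.7474 pp.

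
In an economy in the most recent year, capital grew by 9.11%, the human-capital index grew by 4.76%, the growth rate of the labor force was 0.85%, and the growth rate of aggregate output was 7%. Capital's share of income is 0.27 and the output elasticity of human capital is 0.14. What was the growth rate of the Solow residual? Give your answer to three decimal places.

Labor's share = 1 − 0.27 − 0.14 = 0.59.
Capital: 0.27 × 9.11 = 2.4597 pp.
The human-capital index: 0.14 × 4.76 = 0.6664 pp.
The labor force: 0.59 × 0.85 = 0.5015 pp.
TFP growth = 7 − 3.6276 = 3.3724%.

The Solow residual grew 3.372%.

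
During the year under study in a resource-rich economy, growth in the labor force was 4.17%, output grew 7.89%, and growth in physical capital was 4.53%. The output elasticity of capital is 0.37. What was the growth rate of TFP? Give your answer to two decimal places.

Labor's share = 1 − 0.37 = 0.63.
Physical capital: 0.37 × 4.53 = 1.6761 pp.
The labor force: 0.63 × 4.17 = 2.6271 pp.
TFP growth = 7.89 − 4.3032 = 3.5868%.

TFP grew 3.59%.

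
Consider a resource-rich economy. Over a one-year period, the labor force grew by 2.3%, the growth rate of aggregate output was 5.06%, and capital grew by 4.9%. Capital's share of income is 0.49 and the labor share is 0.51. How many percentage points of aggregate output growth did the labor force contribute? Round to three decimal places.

1.173

Labor's share = 1 − 0.49 = 0.51.
Contribution = share × growth = 0.51 × 2.3 = 1.173 pp.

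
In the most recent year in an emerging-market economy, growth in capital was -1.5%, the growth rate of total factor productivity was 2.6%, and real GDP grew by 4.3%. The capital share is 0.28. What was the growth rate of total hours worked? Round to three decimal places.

Labor's share = 1 − 0.28 = 0.72.
gY = gA + 0.28×(-1.5) + 0.72×g.
0.72×g = 4.3 − 2.6 + 0.42 = 2.12.
g = 2.12 / 0.72 = 2.94444%.

2.944%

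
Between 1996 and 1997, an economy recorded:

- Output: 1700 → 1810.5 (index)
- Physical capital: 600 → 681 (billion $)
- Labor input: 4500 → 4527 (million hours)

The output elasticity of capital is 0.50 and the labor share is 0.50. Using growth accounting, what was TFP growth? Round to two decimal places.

Output growth = (1810.5 − 1700) / 1700 = 6.5%.
Physical capital growth = (681 − 600) / 600 = 13.5%.
Labor input growth = (4527 − 4500) / 4500 = 0.6%.
Labor's share = 1 − 0.5 = 0.5.
Physical capital: 0.5 × 13.5 = 6.75 pp.
Labor input: 0.5 × 0.6 = 0.3 pp.
TFP growth = 6.5 − 7.05 = -0.55%.

-0.55%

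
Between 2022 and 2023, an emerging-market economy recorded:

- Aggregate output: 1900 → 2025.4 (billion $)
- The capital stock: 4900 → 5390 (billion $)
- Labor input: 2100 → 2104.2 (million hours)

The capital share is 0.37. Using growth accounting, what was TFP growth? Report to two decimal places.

Aggregate output growth = (2025.4 − 1900) / 1900 = 6.6%.
The capital stock growth = (5390 − 4900) / 4900 = 10%.
Labor input growth = (2104.2 − 2100) / 2100 = 0.2%.
Labor's share = 1 − 0.37 = 0.63.
The capital stock: 0.37 × 10 = 3.7 pp.
Labor input: 0.63 × 0.2 = 0.126 pp.
TFP growth = 6.6 − 3.826 = 2.774%.

2.77%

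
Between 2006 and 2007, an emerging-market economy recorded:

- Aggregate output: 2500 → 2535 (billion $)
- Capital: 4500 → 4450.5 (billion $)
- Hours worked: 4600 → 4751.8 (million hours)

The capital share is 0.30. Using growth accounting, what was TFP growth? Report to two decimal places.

Aggregate output growth = (2535 − 2500) / 2500 = 1.4%.
Capital growth = (4450.5 − 4500) / 4500 = -1.1%.
Hours worked growth = (4751.8 − 4600) / 4600 = 3.3%.
Labor's share = 1 − 0.3 = 0.7.
Capital: 0.3 × (-1.1) = -0.33 pp.
Hours worked: 0.7 × 3.3 = 2.31 pp.
TFP growth = 1.4 − 1.98 = -0.58%.

-0.58%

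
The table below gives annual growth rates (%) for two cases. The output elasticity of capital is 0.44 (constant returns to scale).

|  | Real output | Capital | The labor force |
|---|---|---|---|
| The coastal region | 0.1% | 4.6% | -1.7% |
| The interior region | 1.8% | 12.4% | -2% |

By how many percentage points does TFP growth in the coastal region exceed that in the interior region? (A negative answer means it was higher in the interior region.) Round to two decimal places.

1.56 percentage points

Labor's share = 1 − 0.44 = 0.56.
The coastal region: TFP = 0.1 − 2.024 + 0.952 = -0.972%.
The interior region: TFP = 1.8 − 5.456 + 1.12 = -2.536%.
Difference = -0.972 − (-2.536) = 1.564 pp.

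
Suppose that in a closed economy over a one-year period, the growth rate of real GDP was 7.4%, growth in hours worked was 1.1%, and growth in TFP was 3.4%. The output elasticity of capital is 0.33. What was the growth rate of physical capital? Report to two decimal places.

9.89%

Labor's share = 1 − 0.33 = 0.67.
gY = gA + 0.67×1.1 + 0.33×g.
0.33×g = 7.4 − 3.4 − 0.737 = 3.263.
g = 3.263 / 0.33 = 9.8879%.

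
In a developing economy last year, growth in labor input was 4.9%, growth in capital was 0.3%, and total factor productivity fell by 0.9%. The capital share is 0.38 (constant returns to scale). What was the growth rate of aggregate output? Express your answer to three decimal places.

Aggregate output growth was 2.252%.

Labor's share = 1 − 0.38 = 0.62.
Capital: 0.38 × 0.3 = 0.114 pp.
Labor input: 0.62 × 4.9 = 3.038 pp.
Output growth = -0.9 + 3.152 = 2.252%.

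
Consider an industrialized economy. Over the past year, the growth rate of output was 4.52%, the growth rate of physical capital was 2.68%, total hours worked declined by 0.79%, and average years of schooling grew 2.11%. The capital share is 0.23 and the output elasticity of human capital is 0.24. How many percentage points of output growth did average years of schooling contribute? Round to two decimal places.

Contribution = share × growth = 0.24 × 2.11 = 0.5064 pp.

0.51 pp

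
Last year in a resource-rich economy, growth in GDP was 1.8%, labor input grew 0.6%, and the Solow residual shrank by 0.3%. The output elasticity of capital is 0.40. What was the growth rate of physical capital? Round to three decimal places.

4.350%

Labor's share = 1 − 0.4 = 0.6.
gY = gA + 0.6×0.6 + 0.4×g.
0.4×g = 1.8 + 0.3 − 0.36 = 1.74.
g = 1.74 / 0.4 = 4.35%.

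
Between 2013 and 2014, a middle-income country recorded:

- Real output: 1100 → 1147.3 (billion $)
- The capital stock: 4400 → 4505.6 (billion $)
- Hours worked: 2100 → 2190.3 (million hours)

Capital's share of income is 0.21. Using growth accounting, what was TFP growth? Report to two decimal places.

0.40%

Real output growth = (1147.3 − 1100) / 1100 = 4.3%.
The capital stock growth = (4505.6 − 4400) / 4400 = 2.4%.
Hours worked growth = (2190.3 − 2100) / 2100 = 4.3%.
Labor's share = 1 − 0.21 = 0.79.
The capital stock: 0.21 × 2.4 = 0.504 pp.
Hours worked: 0.79 × 4.3 = 3.397 pp.
TFP growth = 4.3 − 3.901 = 0.399%.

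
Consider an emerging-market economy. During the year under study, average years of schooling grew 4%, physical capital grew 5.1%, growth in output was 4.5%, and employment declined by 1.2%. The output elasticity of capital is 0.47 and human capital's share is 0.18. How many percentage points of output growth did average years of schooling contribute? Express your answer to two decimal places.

Contribution = share × growth = 0.18 × 4 = 0.72 pp.

0.72 pp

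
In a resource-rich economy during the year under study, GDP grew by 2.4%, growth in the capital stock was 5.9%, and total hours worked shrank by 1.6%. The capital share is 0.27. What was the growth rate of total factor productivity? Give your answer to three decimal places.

Labor's share = 1 − 0.27 = 0.73.
The capital stock: 0.27 × 5.9 = 1.593 pp.
Total hours worked: 0.73 × (-1.6) = -1.168 pp.
TFP growth = 2.4 − 0.425 = 1.975%.

1.975%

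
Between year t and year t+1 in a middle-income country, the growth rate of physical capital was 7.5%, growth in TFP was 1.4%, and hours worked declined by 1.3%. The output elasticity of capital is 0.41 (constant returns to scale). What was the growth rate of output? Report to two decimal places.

Labor's share = 1 − 0.41 = 0.59.
Physical capital: 0.41 × 7.5 = 3.075 pp.
Hours worked: 0.59 × (-1.3) = -0.767 pp.
Output growth = 1.4 + 2.308 = 3.708%.

3.71%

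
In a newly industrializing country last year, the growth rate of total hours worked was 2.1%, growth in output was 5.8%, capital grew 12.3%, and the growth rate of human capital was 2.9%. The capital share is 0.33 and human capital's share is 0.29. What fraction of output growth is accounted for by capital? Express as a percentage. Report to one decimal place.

Capital contributed 0.33 × 12.3 = 4.059 pp.
Share of growth = 4.059 / 5.8 × 100 = 69.983%.

Capital accounted for 70.0% of growth.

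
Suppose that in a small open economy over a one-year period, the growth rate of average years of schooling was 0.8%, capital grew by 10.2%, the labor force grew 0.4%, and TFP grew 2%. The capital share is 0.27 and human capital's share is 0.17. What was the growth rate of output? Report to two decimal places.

Labor's share = 1 − 0.27 − 0.17 = 0.56.
Capital: 0.27 × 10.2 = 2.754 pp.
Average years of schooling: 0.17 × 0.8 = 0.136 pp.
The labor force: 0.56 × 0.4 = 0.224 pp.
Output growth = 2 + 3.114 = 5.114%.

5.11%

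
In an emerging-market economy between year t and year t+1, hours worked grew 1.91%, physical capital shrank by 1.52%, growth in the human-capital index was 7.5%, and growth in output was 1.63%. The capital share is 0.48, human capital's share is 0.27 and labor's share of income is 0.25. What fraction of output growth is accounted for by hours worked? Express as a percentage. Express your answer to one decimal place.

Labor's share = 1 − 0.48 − 0.27 = 0.25.
Hours worked contributed 0.25 × 1.91 = 0.4775 pp.
Share of growth = 0.4775 / 1.63 × 100 = 29.294%.

Hours worked accounted for 29.3% of growth.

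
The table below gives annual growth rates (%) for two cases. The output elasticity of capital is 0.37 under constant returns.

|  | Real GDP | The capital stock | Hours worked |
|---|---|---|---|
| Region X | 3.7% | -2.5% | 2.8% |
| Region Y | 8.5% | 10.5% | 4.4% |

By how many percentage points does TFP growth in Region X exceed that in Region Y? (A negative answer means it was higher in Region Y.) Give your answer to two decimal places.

1.02 percentage points

Labor's share = 1 − 0.37 = 0.63.
Region X: TFP = 3.7 + 0.925 − 1.764 = 2.861%.
Region Y: TFP = 8.5 − 3.885 − 2.772 = 1.843%.
Difference = 2.861 − (1.843) = 1.018 pp.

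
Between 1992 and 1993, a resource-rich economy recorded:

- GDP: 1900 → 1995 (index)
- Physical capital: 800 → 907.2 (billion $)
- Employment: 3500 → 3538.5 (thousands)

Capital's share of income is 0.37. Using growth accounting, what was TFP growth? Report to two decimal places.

-0.65%

GDP growth = (1995 − 1900) / 1900 = 5%.
Physical capital growth = (907.2 − 800) / 800 = 13.4%.
Employment growth = (3538.5 − 3500) / 3500 = 1.1%.
Labor's share = 1 − 0.37 = 0.63.
Physical capital: 0.37 × 13.4 = 4.958 pp.
Employment: 0.63 × 1.1 = 0.693 pp.
TFP growth = 5 − 5.651 = -0.651%.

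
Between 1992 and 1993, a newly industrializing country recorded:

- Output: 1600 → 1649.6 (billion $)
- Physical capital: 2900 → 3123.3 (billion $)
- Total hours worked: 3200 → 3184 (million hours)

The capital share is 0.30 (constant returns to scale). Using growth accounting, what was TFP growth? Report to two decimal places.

1.14%

Output growth = (1649.6 − 1600) / 1600 = 3.1%.
Physical capital growth = (3123.3 − 2900) / 2900 = 7.7%.
Total hours worked growth = (3184 − 3200) / 3200 = -0.5%.
Labor's share = 1 − 0.3 = 0.7.
Physical capital: 0.3 × 7.7 = 2.31 pp.
Total hours worked: 0.7 × (-0.5) = -0.35 pp.
TFP growth = 3.1 − 1.96 = 1.14%.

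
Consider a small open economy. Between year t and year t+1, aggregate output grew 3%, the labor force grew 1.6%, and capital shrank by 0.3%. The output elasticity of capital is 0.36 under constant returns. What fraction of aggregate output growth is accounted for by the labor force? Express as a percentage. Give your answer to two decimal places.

The labor force accounted for 34.13% of growth.

Labor's share = 1 − 0.36 = 0.64.
The labor force contributed 0.64 × 1.6 = 1.024 pp.
Share of growth = 1.024 / 3 × 100 = 34.1333%.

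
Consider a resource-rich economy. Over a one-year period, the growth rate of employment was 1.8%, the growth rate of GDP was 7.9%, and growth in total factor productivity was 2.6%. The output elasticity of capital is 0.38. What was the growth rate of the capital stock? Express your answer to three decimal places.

The capital stock growth was 11.011%.

Labor's share = 1 − 0.38 = 0.62.
gY = gA + 0.62×1.8 + 0.38×g.
0.38×g = 7.9 − 2.6 − 1.116 = 4.184.
g = 4.184 / 0.38 = 11.01053%.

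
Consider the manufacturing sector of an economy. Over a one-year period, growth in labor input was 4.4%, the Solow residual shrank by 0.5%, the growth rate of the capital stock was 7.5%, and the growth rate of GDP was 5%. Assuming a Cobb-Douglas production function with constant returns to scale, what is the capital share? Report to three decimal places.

0.355

gY = gA + α·gK + (1−α)·gL, so gY − gA − gL = α(gK − gL).
5 + 0.5 − 4.4 = α × (7.5 − 4.4).
1.1 = 3.1 α, so α = 0.35484.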